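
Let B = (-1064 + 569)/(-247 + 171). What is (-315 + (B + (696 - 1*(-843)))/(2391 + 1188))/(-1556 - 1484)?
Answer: 28521267/275630720 ≈ 0.10348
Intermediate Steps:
B = 495/76 (B = -495/(-76) = -495*(-1/76) = 495/76 ≈ 6.5132)
(-315 + (B + (696 - 1*(-843)))/(2391 + 1188))/(-1556 - 1484) = (-315 + (495/76 + (696 - 1*(-843)))/(2391 + 1188))/(-1556 - 1484) = (-315 + (495/76 + (696 + 843))/3579)/(-3040) = (-315 + (495/76 + 1539)*(1/3579))*(-1/3040) = (-315 + (117459/76)*(1/3579))*(-1/3040) = (-315 + 39153/90668)*(-1/3040) = -28521267/90668*(-1/3040) = 28521267/275630720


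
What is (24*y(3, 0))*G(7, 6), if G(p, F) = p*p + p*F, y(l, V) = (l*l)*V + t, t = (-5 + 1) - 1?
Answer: -10920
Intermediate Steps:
t = -5 (t = -4 - 1 = -5)
y(l, V) = -5 + V*l² (y(l, V) = (l*l)*V - 5 = l²*V - 5 = V*l² - 5 = -5 + V*l²)
G(p, F) = p² + F*p
(24*y(3, 0))*G(7, 6) = (24*(-5 + 0*3²))*(7*(6 + 7)) = (24*(-5 + 0*9))*(7*13) = (24*(-5 + 0))*91 = (24*(-5))*91 = -120*91 = -10920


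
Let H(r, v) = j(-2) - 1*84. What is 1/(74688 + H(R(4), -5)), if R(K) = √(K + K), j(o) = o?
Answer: 1/74602 ≈ 1.3404e-5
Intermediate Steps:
R(K) = √2*√K (R(K) = √(2*K) = √2*√K)
H(r, v) = -86 (H(r, v) = -2 - 1*84 = -2 - 84 = -86)
1/(74688 + H(R(4), -5)) = 1/(74688 - 86) = 1/74602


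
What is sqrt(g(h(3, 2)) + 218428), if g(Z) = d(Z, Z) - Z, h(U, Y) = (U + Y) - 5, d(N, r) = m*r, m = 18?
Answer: 2*sqrt(54607) ≈ 467.36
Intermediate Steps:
d(N, r) = 18*r
h(U, Y) = -5 + U + Y
g(Z) = 17*Z (g(Z) = 18*Z - Z = 17*Z)
sqrt(g(h(3, 2)) + 218428) = sqrt(17*(-5 + 3 + 2) + 218428) = sqrt(17*0 + 218428) = sqrt(0 + 218428) = sqrt(218428) = 2*sqrt(54607)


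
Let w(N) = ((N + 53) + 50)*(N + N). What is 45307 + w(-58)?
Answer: 40087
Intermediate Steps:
w(N) = 2*N*(103 + N) (w(N) = ((53 + N) + 50)*(2*N) = (103 + N)*(2*N) = 2*N*(103 + N))
45307 + w(-58) = 45307 + 2*(-58)*(103 - 58) = 45307 + 2*(-58)*45 = 45307 - 5220 = 40087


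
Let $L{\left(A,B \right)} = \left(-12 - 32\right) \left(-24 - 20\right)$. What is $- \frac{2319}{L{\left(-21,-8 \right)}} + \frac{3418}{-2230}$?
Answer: $- \frac{5894309}{2158640} \approx -2.7306$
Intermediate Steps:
$L{\left(A,B \right)} = 1936$ ($L{\left(A,B \right)} = \left(-44\right) \left(-44\right) = 1936$)
$- \frac{2319}{L{\left(-21,-8 \right)}} + \frac{3418}{-2230} = - \frac{2319}{1936} + \frac{3418}{-2230} = \left(-2319\right) \frac{1}{1936} + 3418 \left(- \frac{1}{2230}\right) = - \frac{2319}{1936} - \frac{1709}{1115} = - \frac{5894309}{2158640}$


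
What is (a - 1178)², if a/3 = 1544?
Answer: 11930116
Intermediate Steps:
a = 4632 (a = 3*1544 = 4632)
(a - 1178)² = (4632 - 1178)² = 3454² = 11930116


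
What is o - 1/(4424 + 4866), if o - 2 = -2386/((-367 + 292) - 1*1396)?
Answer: 49495649/13665590 ≈ 3.6219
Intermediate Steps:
o = 5328/1471 (o = 2 - 2386/((-367 + 292) - 1*1396) = 2 - 2386/(-75 - 1396) = 2 - 2386/(-1471) = 2 - 2386*(-1/1471) = 2 + 2386/1471 = 5328/1471 ≈ 3.6220)
o - 1/(4424 + 4866) = 5328/1471 - 1/(4424 + 4866) = 5328/1471 - 1/9290 = 49495649/13665590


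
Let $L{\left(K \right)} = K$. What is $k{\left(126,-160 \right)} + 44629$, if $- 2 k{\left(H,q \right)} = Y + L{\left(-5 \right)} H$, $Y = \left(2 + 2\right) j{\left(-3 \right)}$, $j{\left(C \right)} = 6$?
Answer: $44932$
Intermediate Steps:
$Y = 24$ ($Y = \left(2 + 2\right) 6 = 4 \cdot 6 = 24$)
$k{\left(H,q \right)} = -12 + \frac{5 H}{2}$ ($k{\left(H,q \right)} = - \frac{24 - 5 H}{2} = -12 + \frac{5 H}{2}$)
$k{\left(126,-160 \right)} + 44629 = \left(-12 + \frac{5}{2} \cdot 126\right) + 44629 = \left(-12 + 315\right) + 44629 = 303 + 44629 = 44932$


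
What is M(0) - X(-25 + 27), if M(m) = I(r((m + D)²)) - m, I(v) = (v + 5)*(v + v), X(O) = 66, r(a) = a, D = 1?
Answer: -54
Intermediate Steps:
I(v) = 2*v*(5 + v) (I(v) = (5 + v)*(2*v) = 2*v*(5 + v))
M(m) = -m + 2*(1 + m)²*(5 + (1 + m)²) (M(m) = 2*(m + 1)²*(5 + (m + 1)²) - m = 2*(1 + m)²*(5 + (1 + m)²) - m = -m + 2*(1 + m)²*(5 + (1 + m)²))
M(0) - X(-25 + 27) = (-1*0 + 2*(1 + 0)²*(5 + (1 + 0)²)) - 1*66 = (0 + 2*1²*(5 + 1²)) - 66 = (0 + 2*1*(5 + 1)) - 66 = (0 + 2*1*6) - 66 = (0 + 12) - 66 = 12 - 66 = -54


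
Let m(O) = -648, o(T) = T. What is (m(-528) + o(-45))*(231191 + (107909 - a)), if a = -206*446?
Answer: -298666368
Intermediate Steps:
a = -91876
(m(-528) + o(-45))*(231191 + (107909 - a)) = (-648 - 45)*(231191 + (107909 - 1*(-91876))) = -693*(231191 + (107909 + 91876)) = -693*(231191 + 199785) = -693*430976 = -298666368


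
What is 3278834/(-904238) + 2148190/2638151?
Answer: -7781420147/2767420399 ≈ -2.8118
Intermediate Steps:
3278834/(-904238) + 2148190/2638151 = 3278834*(-1/904238) + 2148190*(1/2638151) = -1639417/452119 + 2148190/2638151 = -7781420147/2767420399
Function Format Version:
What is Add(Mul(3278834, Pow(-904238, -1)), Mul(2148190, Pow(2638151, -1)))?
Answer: Rational(-7781420147, 2767420399) ≈ -2.8118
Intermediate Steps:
Add(Mul(3278834, Pow(-904238, -1)), Mul(2148190, Pow(2638151, -1))) = Add(Mul(3278834, Rational(-1, 904238)), Mul(2148190, Rational(1, 2638151))) = Add(Rational(-1639417, 452119), Rational(2148190, 2638151)) = Rational(-7781420147, 2767420399)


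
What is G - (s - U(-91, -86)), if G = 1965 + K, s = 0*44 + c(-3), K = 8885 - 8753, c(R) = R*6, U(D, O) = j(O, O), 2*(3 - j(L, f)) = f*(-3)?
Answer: 1989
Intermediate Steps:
j(L, f) = 3 + 3*f/2 (j(L, f) = 3 - f*(-3)/2 = 3 - (-3)*f/2 = 3 + 3*f/2)
U(D, O) = 3 + 3*O/2
c(R) = 6*R
K = 132
s = -18 (s = 0*44 + 6*(-3) = 0 - 18 = -18)
G = 2097 (G = 1965 + 132 = 2097)
G - (s - U(-91, -86)) = 2097 - (-18 - (3 + (3/2)*(-86))) = 2097 - (-18 - (3 - 129)) = 2097 - (-18 - 1*(-126)) = 2097 - (-18 + 126) = 2097 - 1*108 = 2097 - 108 = 1989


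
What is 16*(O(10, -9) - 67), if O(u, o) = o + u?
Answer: -1056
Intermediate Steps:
16*(O(10, -9) - 67) = 16*((-9 + 10) - 67) = 16*(1 - 67) = 16*(-66) = -1056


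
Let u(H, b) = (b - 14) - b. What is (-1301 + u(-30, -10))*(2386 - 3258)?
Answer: 1146680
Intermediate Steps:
u(H, b) = -14 (u(H, b) = (-14 + b) - b = -14)
(-1301 + u(-30, -10))*(2386 - 3258) = (-1301 - 14)*(2386 - 3258) = -1315*(-872) = 1146680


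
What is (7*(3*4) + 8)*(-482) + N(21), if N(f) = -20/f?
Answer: -931244/21 ≈ -44345.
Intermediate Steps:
(7*(3*4) + 8)*(-482) + N(21) = (7*(3*4) + 8)*(-482) - 20/21 = (7*12 + 8)*(-482) - 20*1/21 = (84 + 8)*(-482) - 20/21 = 92*(-482) - 20/21 = -44344 - 20/21 = -931244/21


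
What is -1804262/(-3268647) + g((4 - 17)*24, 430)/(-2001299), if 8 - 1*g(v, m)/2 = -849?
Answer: 3605265275380/6541539972453 ≈ 0.55113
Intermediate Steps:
g(v, m) = 1714 (g(v, m) = 16 - 2*(-849) = 16 + 1698 = 1714)
-1804262/(-3268647) + g((4 - 17)*24, 430)/(-2001299) = -1804262/(-3268647) + 1714/(-2001299) = -1804262*(-1/3268647) + 1714*(-1/2001299) = 1804262/3268647 - 1714/2001299 = 3605265275380/6541539972453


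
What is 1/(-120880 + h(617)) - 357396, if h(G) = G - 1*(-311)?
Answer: -42870364993/119952 ≈ -3.5740e+5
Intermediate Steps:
h(G) = 311 + G (h(G) = G + 311 = 311 + G)
1/(-120880 + h(617)) - 357396 = 1/(-120880 + (311 + 617)) - 357396 = 1/(-120880 + 928) - 357396 = 1/(-119952) - 357396 = -1/119952 - 357396 = -42870364993/119952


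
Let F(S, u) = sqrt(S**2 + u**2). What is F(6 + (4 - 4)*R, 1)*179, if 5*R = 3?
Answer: 179*sqrt(37) ≈ 1088.8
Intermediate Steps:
R = 3/5 (R = (1/5)*3 = 3/5 ≈ 0.60000)
F(6 + (4 - 4)*R, 1)*179 = sqrt((6 + (4 - 4)*(3/5))**2 + 1**2)*179 = sqrt((6 + 0*(3/5))**2 + 1)*179 = sqrt((6 + 0)**2 + 1)*179 = sqrt(6**2 + 1)*179 = sqrt(36 + 1)*179 = sqrt(37)*179 = 179*sqrt(37)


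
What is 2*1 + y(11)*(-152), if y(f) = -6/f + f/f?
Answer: -738/11 ≈ -67.091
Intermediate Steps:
y(f) = 1 - 6/f (y(f) = -6/f + 1 = 1 - 6/f)
2*1 + y(11)*(-152) = 2*1 + ((-6 + 11)/11)*(-152) = 2 + ((1/11)*5)*(-152) = 2 + (5/11)*(-152) = 2 - 760/11 = -738/11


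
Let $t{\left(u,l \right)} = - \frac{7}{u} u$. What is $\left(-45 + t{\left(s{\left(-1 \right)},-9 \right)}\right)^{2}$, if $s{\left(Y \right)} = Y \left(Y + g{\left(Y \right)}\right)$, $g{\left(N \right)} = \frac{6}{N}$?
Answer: $2704$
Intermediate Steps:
$s{\left(Y \right)} = Y \left(Y + \frac{6}{Y}\right)$
$t{\left(u,l \right)} = -7$
$\left(-45 + t{\left(s{\left(-1 \right)},-9 \right)}\right)^{2} = \left(-45 - 7\right)^{2} = \left(-52\right)^{2} = 2704$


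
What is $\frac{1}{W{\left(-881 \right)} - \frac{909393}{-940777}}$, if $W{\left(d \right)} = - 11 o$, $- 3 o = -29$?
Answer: $- \frac{2822331}{297379684} \approx -0.0094907$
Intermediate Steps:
$o = \frac{29}{3}$ ($o = \left(- \frac{1}{3}\right) \left(-29\right) = \frac{29}{3} \approx 9.6667$)
$W{\left(d \right)} = - \frac{319}{3}$ ($W{\left(d \right)} = \left(-11\right) \frac{29}{3} = - \frac{319}{3}$)
$\frac{1}{W{\left(-881 \right)} - \frac{909393}{-940777}} = \frac{1}{- \frac{319}{3} - \frac{909393}{-940777}} = \frac{1}{- \frac{319}{3} - - \frac{909393}{940777}} = \frac{1}{- \frac{319}{3} + \frac{909393}{940777}} = \frac{1}{- \frac{297379684}{2822331}} = - \frac{2822331}{297379684}$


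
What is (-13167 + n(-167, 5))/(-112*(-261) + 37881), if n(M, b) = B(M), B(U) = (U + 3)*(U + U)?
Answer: 41609/67113 ≈ 0.61998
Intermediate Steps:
B(U) = 2*U*(3 + U) (B(U) = (3 + U)*(2*U) = 2*U*(3 + U))
n(M, b) = 2*M*(3 + M)
(-13167 + n(-167, 5))/(-112*(-261) + 37881) = (-13167 + 2*(-167)*(3 - 167))/(-112*(-261) + 37881) = (-13167 + 2*(-167)*(-164))/(29232 + 37881) = (-13167 + 54776)/67113 = 41609*(1/67113) = 41609/67113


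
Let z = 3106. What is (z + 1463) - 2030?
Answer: 2539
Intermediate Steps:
(z + 1463) - 2030 = (3106 + 1463) - 2030 = 4569 - 2030 = 2539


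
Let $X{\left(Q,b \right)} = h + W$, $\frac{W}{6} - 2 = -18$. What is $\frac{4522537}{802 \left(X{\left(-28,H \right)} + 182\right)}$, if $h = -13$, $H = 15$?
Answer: $\frac{4522537}{58546} \approx 77.248$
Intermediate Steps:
$W = -96$ ($W = 12 + 6 \left(-18\right) = 12 - 108 = -96$)
$X{\left(Q,b \right)} = -109$ ($X{\left(Q,b \right)} = -13 - 96 = -109$)
$\frac{4522537}{802 \left(X{\left(-28,H \right)} + 182\right)} = \frac{4522537}{802 \left(-109 + 182\right)} = \frac{4522537}{802 \cdot 73} = \frac{4522537}{58546}$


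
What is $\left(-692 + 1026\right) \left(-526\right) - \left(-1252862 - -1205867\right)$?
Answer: $-128689$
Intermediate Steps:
$\left(-692 + 1026\right) \left(-526\right) - \left(-1252862 - -1205867\right) = 334 \left(-526\right) - \left(-1252862 + 1205867\right) = -175684 - -46995 = -175684 + 46995 = -128689$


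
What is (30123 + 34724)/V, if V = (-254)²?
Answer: 64847/64516 ≈ 1.0051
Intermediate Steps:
V = 64516
(30123 + 34724)/V = (30123 + 34724)/64516 = 64847*(1/64516) = 64847/64516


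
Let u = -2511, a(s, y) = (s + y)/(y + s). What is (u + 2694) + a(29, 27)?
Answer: 184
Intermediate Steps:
a(s, y) = 1 (a(s, y) = (s + y)/(s + y) = 1)
(u + 2694) + a(29, 27) = (-2511 + 2694) + 1 = 183 + 1 = 184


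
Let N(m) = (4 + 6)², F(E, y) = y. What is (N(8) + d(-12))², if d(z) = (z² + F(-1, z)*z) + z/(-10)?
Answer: 3786916/25 ≈ 1.5148e+5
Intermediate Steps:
d(z) = 2*z² - z/10 (d(z) = (z² + z*z) + z/(-10) = (z² + z²) + z*(-⅒) = 2*z² - z/10)
N(m) = 100 (N(m) = 10² = 100)
(N(8) + d(-12))² = (100 + (⅒)*(-12)*(-1 + 20*(-12)))² = (100 + (⅒)*(-12)*(-1 - 240))² = (100 + (⅒)*(-12)*(-241))² = (100 + 1446/5)² = (1946/5)² = 3786916/25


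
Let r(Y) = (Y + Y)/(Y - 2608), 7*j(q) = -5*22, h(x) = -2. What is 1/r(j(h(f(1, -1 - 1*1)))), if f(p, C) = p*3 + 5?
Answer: 9183/110 ≈ 83.482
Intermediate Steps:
f(p, C) = 5 + 3*p (f(p, C) = 3*p + 5 = 5 + 3*p)
j(q) = -110/7 (j(q) = (-5*22)/7 = (1/7)*(-110) = -110/7)
r(Y) = 2*Y/(-2608 + Y) (r(Y) = (2*Y)/(-2608 + Y) = 2*Y/(-2608 + Y))
1/r(j(h(f(1, -1 - 1*1)))) = 1/(2*(-110/7)/(-2608 - 110/7)) = 1/(2*(-110/7)/(-18366/7)) = 1/(2*(-110/7)*(-7/18366)) = 1/(110/9183) = 9183/110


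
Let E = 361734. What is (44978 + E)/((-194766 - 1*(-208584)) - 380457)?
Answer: -406712/366639 ≈ -1.1093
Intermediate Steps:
(44978 + E)/((-194766 - 1*(-208584)) - 380457) = (44978 + 361734)/((-194766 - 1*(-208584)) - 380457) = 406712/((-194766 + 208584) - 380457) = 406712/(13818 - 380457) = 406712/(-366639) = 406712*(-1/366639) = -406712/366639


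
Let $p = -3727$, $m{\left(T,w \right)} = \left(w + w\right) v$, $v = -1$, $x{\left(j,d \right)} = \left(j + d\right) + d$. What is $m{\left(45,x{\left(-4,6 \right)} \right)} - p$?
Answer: $3711$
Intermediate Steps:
$x{\left(j,d \right)} = j + 2 d$ ($x{\left(j,d \right)} = \left(d + j\right) + d = j + 2 d$)
$m{\left(T,w \right)} = - 2 w$ ($m{\left(T,w \right)} = \left(w + w\right) \left(-1\right) = 2 w \left(-1\right) = - 2 w$)
$m{\left(45,x{\left(-4,6 \right)} \right)} - p = - 2 \left(-4 + 2 \cdot 6\right) - -3727 = - 2 \left(-4 + 12\right) + 3727 = \left(-2\right) 8 + 3727 = -16 + 3727 = 3711$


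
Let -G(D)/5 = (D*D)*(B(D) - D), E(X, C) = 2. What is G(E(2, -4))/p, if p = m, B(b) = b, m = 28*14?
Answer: 0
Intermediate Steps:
m = 392
p = 392
G(D) = 0 (G(D) = -5*D*D*(D - D) = -5*D²*0 = -5*0 = 0)
G(E(2, -4))/p = 0/392 = 0*(1/392) = 0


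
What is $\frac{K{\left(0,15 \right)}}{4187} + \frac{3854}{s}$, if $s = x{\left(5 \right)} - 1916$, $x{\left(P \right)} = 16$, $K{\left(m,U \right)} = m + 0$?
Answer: $- \frac{1927}{950} \approx -2.0284$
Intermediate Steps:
$K{\left(m,U \right)} = m$
$s = -1900$ ($s = 16 - 1916 = -1900$)
$\frac{K{\left(0,15 \right)}}{4187} + \frac{3854}{s} = \frac{0}{4187} + \frac{3854}{-1900} = 0 \cdot \frac{1}{4187} + 3854 \left(- \frac{1}{1900}\right) = 0 - \frac{1927}{950} = - \frac{1927}{950}$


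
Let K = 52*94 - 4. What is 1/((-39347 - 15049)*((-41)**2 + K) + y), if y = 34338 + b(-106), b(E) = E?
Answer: -1/357075508 ≈ -2.8005e-9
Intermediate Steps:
K = 4884 (K = 4888 - 4 = 4884)
y = 34232 (y = 34338 - 106 = 34232)
1/((-39347 - 15049)*((-41)**2 + K) + y) = 1/((-39347 - 15049)*((-41)**2 + 4884) + 34232) = 1/(-54396*(1681 + 4884) + 34232) = 1/(-54396*6565 + 34232) = 1/(-357109740 + 34232) = 1/(-357075508) = -1/357075508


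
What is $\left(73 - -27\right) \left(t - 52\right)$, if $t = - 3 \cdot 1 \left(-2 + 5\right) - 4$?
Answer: $-6500$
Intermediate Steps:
$t = -13$ ($t = - 3 \cdot 1 \cdot 3 - 4 = \left(-3\right) 3 - 4 = -9 - 4 = -13$)
$\left(73 - -27\right) \left(t - 52\right) = \left(73 - -27\right) \left(-13 - 52\right) = \left(73 + 27\right) \left(-65\right) = 100 \left(-65\right) = -6500$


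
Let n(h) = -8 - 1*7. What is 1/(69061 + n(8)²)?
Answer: 1/69286 ≈ 1.4433e-5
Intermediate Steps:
n(h) = -15 (n(h) = -8 - 7 = -15)
1/(69061 + n(8)²) = 1/(69061 + (-15)²) = 1/(69061 + 225) = 1/69286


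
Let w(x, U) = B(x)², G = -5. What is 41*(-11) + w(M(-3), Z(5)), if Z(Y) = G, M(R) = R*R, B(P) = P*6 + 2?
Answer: 2685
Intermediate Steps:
B(P) = 2 + 6*P (B(P) = 6*P + 2 = 2 + 6*P)
M(R) = R²
Z(Y) = -5
w(x, U) = (2 + 6*x)²
41*(-11) + w(M(-3), Z(5)) = 41*(-11) + 4*(1 + 3*(-3)²)² = -451 + 4*(1 + 3*9)² = -451 + 4*(1 + 27)² = -451 + 4*28² = -451 + 4*784 = -451 + 3136 = 2685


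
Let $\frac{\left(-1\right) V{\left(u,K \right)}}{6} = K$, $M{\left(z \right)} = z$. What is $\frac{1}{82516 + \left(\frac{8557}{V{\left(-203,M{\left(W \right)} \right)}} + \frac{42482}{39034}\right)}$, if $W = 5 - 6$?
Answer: $\frac{117102}{9829923047} \approx 1.1913 \cdot 10^{-5}$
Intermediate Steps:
$W = -1$ ($W = 5 - 6 = -1$)
$V{\left(u,K \right)} = - 6 K$
$\frac{1}{82516 + \left(\frac{8557}{V{\left(-203,M{\left(W \right)} \right)}} + \frac{42482}{39034}\right)} = \frac{1}{82516 + \left(\frac{8557}{\left(-6\right) \left(-1\right)} + \frac{42482}{39034}\right)} = \frac{1}{82516 + \left(\frac{8557}{6} + 42482 \cdot \frac{1}{39034}\right)} = \frac{1}{82516 + \left(8557 \cdot \frac{1}{6} + \frac{21241}{19517}\right)} = \frac{1}{82516 + \left(\frac{8557}{6} + \frac{21241}{19517}\right)} = \frac{1}{82516 + \frac{167134415}{117102}} = \frac{1}{\frac{9829923047}{117102}} = \frac{117102}{9829923047}$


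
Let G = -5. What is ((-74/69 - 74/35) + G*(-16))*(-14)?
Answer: -371008/345 ≈ -1075.4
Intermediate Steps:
((-74/69 - 74/35) + G*(-16))*(-14) = ((-74/69 - 74/35) - 5*(-16))*(-14) = ((-74*1/69 - 74*1/35) + 80)*(-14) = ((-74/69 - 74/35) + 80)*(-14) = (-7696/2415 + 80)*(-14) = (185504/2415)*(-14) = -371008/345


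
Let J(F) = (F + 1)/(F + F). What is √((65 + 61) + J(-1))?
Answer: 3*√14 ≈ 11.225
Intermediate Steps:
J(F) = (1 + F)/(2*F) (J(F) = (1 + F)/((2*F)) = (1 + F)*(1/(2*F)) = (1 + F)/(2*F))
√((65 + 61) + J(-1)) = √((65 + 61) + (½)*(1 - 1)/(-1)) = √(126 + (½)*(-1)*0) = √(126 + 0) = √126 = 3*√14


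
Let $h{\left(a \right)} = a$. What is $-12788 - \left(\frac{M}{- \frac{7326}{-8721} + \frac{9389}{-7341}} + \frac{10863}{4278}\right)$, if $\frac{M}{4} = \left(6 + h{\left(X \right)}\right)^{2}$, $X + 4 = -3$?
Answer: $- \frac{18969747175129}{1484165114} \approx -12781.0$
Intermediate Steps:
$X = -7$ ($X = -4 - 3 = -7$)
$M = 4$ ($M = 4 \left(6 - 7\right)^{2} = 4 \left(-1\right)^{2} = 4 \cdot 1 = 4$)
$-12788 - \left(\frac{M}{- \frac{7326}{-8721} + \frac{9389}{-7341}} + \frac{10863}{4278}\right) = -12788 - \left(\frac{4}{- \frac{7326}{-8721} + \frac{9389}{-7341}} + \frac{10863}{4278}\right) = -12788 - \left(\frac{4}{\left(-7326\right) \left(- \frac{1}{8721}\right) + 9389 \left(- \frac{1}{7341}\right)} + 10863 \cdot \frac{1}{4278}\right) = -12788 - \left(\frac{4}{\frac{814}{969} - \frac{9389}{7341}} + \frac{3621}{1426}\right) = -12788 - \left(\frac{4}{- \frac{1040789}{2371143}} + \frac{3621}{1426}\right) = -12788 - \left(4 \left(- \frac{2371143}{1040789}\right) + \frac{3621}{1426}\right) = -12788 - \left(- \frac{9484572}{1040789} + \frac{3621}{1426}\right) = -12788 - - \frac{9756302703}{1484165114} = -12788 + \frac{9756302703}{1484165114} = - \frac{18969747175129}{1484165114}$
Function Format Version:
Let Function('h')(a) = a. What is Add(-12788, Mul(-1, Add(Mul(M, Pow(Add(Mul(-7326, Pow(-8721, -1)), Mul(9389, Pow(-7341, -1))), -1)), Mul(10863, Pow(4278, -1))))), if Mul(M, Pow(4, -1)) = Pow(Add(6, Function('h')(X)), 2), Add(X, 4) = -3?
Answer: Rational(-18969747175129, 1484165114) ≈ -12781.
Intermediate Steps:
X = -7 (X = Add(-4, -3) = -7)
M = 4 (M = Mul(4, Pow(Add(6, -7), 2)) = Mul(4, Pow(-1, 2)) = Mul(4, 1) = 4)
Add(-12788, Mul(-1, Add(Mul(M, Pow(Add(Mul(-7326, Pow(-8721, -1)), Mul(9389, Pow(-7341, -1))), -1)), Mul(10863, Pow(4278, -1))))) = Add(-12788, Mul(-1, Add(Mul(4, Pow(Add(Mul(-7326, Pow(-8721, -1)), Mul(9389, Pow(-7341, -1))), -1)), Mul(10863, Pow(4278, -1))))) = Add(-12788, Mul(-1, Add(Mul(4, Pow(Add(Mul(-7326, Rational(-1, 8721)), Mul(9389, Rational(-1, 7341))), -1)), Mul(10863, Rational(1, 4278))))) = Add(-12788, Mul(-1, Add(Mul(4, Pow(Add(Rational(814, 969), Rational(-9389, 7341)), -1)), Rational(3621, 1426)))) = Add(-12788, Mul(-1, Add(Mul(4, Pow(Rational(-1040789, 2371143), -1)), Rational(3621, 1426)))) = Add(-12788, Mul(-1, Add(Mul(4, Rational(-2371143, 1040789)), Rational(3621, 1426)))) = Add(-12788, Mul(-1, Add(Rational(-9484572, 1040789), Rational(3621, 1426)))) = Add(-12788, Mul(-1, Rational(-9756302703, 1484165114))) = Add(-12788, Rational(9756302703, 1484165114)) = Rational(-18969747175129, 1484165114)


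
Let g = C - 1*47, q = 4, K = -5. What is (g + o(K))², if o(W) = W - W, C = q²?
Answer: 961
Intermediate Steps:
C = 16 (C = 4² = 16)
g = -31 (g = 16 - 1*47 = 16 - 47 = -31)
o(W) = 0
(g + o(K))² = (-31 + 0)² = (-31)² = 961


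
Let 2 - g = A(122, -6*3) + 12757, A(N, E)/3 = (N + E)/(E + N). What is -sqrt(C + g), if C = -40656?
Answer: -I*sqrt(53414) ≈ -231.11*I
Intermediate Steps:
A(N, E) = 3 (A(N, E) = 3*((N + E)/(E + N)) = 3*((E + N)/(E + N)) = 3*1 = 3)
g = -12758 (g = 2 - (3 + 12757) = 2 - 1*12760 = 2 - 12760 = -12758)
-sqrt(C + g) = -sqrt(-40656 - 12758) = -sqrt(-53414) = -I*sqrt(53414)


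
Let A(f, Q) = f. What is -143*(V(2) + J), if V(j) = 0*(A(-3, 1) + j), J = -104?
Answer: 14872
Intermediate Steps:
V(j) = 0 (V(j) = 0*(-3 + j) = 0)
-143*(V(2) + J) = -143*(0 - 104) = -143*(-104) = 14872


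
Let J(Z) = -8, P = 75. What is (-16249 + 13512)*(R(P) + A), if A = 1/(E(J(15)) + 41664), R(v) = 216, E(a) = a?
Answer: -24626696689/41656 ≈ -5.9119e+5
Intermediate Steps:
A = 1/41656 (A = 1/(-8 + 41664) = 1/41656 ≈ 2.4006e-5)
(-16249 + 13512)*(R(P) + A) = (-16249 + 13512)*(216 + 1/41656) = -2737*8997697/41656 = -24626696689/41656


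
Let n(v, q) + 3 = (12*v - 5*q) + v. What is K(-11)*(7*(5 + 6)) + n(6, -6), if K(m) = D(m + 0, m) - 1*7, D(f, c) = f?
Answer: -1281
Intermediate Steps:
K(m) = -7 + m (K(m) = (m + 0) - 1*7 = m - 7 = -7 + m)
n(v, q) = -3 - 5*q + 13*v (n(v, q) = -3 + ((12*v - 5*q) + v) = -3 + ((-5*q + 12*v) + v) = -3 + (-5*q + 13*v) = -3 - 5*q + 13*v)
K(-11)*(7*(5 + 6)) + n(6, -6) = (-7 - 11)*(7*(5 + 6)) + (-3 - 5*(-6) + 13*6) = -126*11 + (-3 + 30 + 78) = -18*77 + 105 = -1386 + 105 = -1281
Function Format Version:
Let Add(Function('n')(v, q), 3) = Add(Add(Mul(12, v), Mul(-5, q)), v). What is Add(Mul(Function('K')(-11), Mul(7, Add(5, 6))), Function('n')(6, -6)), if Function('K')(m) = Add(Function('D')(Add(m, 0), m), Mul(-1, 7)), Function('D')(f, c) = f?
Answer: -1281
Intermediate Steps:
Function('K')(m) = Add(-7, m) (Function('K')(m) = Add(Add(m, 0), Mul(-1, 7)) = Add(m, -7) = Add(-7, m))
Function('n')(v, q) = Add(-3, Mul(-5, q), Mul(13, v)) (Function('n')(v, q) = Add(-3, Add(Add(Mul(12, v), Mul(-5, q)), v)) = Add(-3, Add(Add(Mul(-5, q), Mul(12, v)), v)) = Add(-3, Add(Mul(-5, q), Mul(13, v))) = Add(-3, Mul(-5, q), Mul(13, v)))
Add(Mul(Function('K')(-11), Mul(7, Add(5, 6))), Function('n')(6, -6)) = Add(Mul(Add(-7, -11), Mul(7, Add(5, 6))), Add(-3, Mul(-5, -6), Mul(13, 6))) = Add(Mul(-18, Mul(7, 11)), Add(-3, 30, 78)) = Add(Mul(-18, 77), 105) = Add(-1386, 105) = -1281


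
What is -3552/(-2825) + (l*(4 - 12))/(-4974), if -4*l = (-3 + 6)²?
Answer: 2936133/2341925 ≈ 1.2537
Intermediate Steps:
l = -9/4 (l = -(-3 + 6)²/4 = -¼*3² = -¼*9 = -9/4 ≈ -2.2500)
-3552/(-2825) + (l*(4 - 12))/(-4974) = -3552/(-2825) - 9*(4 - 12)/4/(-4974) = -3552*(-1/2825) - 9/4*(-8)*(-1/4974) = 3552/2825 + 18*(-1/4974) = 3552/2825 - 3/829 = 2936133/2341925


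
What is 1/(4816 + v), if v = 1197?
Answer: 1/6013 ≈ 0.00016631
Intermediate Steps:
1/(4816 + v) = 1/(4816 + 1197) = 1/6013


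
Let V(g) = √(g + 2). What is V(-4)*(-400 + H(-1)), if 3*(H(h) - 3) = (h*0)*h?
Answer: -397*I*√2 ≈ -561.44*I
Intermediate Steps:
V(g) = √(2 + g)
H(h) = 3 (H(h) = 3 + ((h*0)*h)/3 = 3 + (0*h)/3 = 3 + (⅓)*0 = 3 + 0 = 3)
V(-4)*(-400 + H(-1)) = √(2 - 4)*(-400 + 3) = √(-2)*(-397) = (I*√2)*(-397) = -397*I*√2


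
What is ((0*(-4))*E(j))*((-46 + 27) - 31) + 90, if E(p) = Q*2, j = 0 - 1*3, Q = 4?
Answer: 90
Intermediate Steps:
j = -3 (j = 0 - 3 = -3)
E(p) = 8 (E(p) = 4*2 = 8)
((0*(-4))*E(j))*((-46 + 27) - 31) + 90 = ((0*(-4))*8)*((-46 + 27) - 31) + 90 = (0*8)*(-19 - 31) + 90 = 0*(-50) + 90 = 0 + 90 = 90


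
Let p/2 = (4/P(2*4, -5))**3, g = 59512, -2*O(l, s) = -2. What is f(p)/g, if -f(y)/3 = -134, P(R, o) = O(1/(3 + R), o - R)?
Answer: 201/29756 ≈ 0.0067549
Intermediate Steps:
O(l, s) = 1 (O(l, s) = -1/2*(-2) = 1)
P(R, o) = 1
p = 128 (p = 2*(4/1)**3 = 2*(4*1)**3 = 2*4**3 = 2*64 = 128)
f(y) = 402 (f(y) = -3*(-134) = 402)
f(p)/g = 402/59512 = 402*(1/59512) = 201/29756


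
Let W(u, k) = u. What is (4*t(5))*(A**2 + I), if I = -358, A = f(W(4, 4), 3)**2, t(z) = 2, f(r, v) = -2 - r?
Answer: 7504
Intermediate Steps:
A = 36 (A = (-2 - 1*4)**2 = (-2 - 4)**2 = (-6)**2 = 36)
(4*t(5))*(A**2 + I) = (4*2)*(36**2 - 358) = 8*(1296 - 358) = 8*938 = 7504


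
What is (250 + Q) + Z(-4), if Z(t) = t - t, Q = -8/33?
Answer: 8242/33 ≈ 249.76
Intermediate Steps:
Q = -8/33 (Q = -8*1/33 = -8/33 ≈ -0.24242)
Z(t) = 0
(250 + Q) + Z(-4) = (250 - 8/33) + 0 = 8242/33 + 0 = 8242/33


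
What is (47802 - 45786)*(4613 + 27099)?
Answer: 63931392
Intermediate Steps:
(47802 - 45786)*(4613 + 27099) = 2016*31712 = 63931392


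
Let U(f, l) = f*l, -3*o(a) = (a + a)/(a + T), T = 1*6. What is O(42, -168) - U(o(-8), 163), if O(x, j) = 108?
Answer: 1628/3 ≈ 542.67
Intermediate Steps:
T = 6
o(a) = -2*a/(3*(6 + a)) (o(a) = -(a + a)/(3*(a + 6)) = -2*a/(3*(6 + a)))
O(42, -168) - U(o(-8), 163) = 108 - (-2*(-8)/(18 + 3*(-8)))*163 = 108 - (-2*(-8)/(18 - 24))*163 = 108 - (-2*(-8)/(-6))*163 = 108 - (-2*(-8)*(-⅙))*163 = 108 - (-8)*163/3 = 108 - 1*(-1304/3) = 108 + 1304/3 = 1628/3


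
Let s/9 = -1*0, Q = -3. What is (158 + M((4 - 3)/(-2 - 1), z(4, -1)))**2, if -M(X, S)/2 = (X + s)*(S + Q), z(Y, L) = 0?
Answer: 24336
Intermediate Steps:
s = 0 (s = 9*(-1*0) = 9*0 = 0)
M(X, S) = -2*X*(-3 + S) (M(X, S) = -2*(X + 0)*(S - 3) = -2*X*(-3 + S))
(158 + M((4 - 3)/(-2 - 1), z(4, -1)))**2 = (158 + 2*((4 - 3)/(-2 - 1))*(3 - 1*0))**2 = (158 + 2*(1/(-3))*(3 + 0))**2 = (158 + 2*(1*(-1/3))*3)**2 = (158 + 2*(-1/3)*3)**2 = (158 - 2)**2 = 156**2 = 24336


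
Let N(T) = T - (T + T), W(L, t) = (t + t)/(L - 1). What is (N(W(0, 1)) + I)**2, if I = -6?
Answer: 16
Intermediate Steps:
W(L, t) = 2*t/(-1 + L) (W(L, t) = (2*t)/(-1 + L) = 2*t/(-1 + L))
N(T) = -T (N(T) = T - 2*T = -T)
(N(W(0, 1)) + I)**2 = (-2/(-1 + 0) - 6)**2 = (-2/(-1) - 6)**2 = (-2*(-1) - 6)**2 = (-1*(-2) - 6)**2 = (2 - 6)**2 = (-4)**2 = 16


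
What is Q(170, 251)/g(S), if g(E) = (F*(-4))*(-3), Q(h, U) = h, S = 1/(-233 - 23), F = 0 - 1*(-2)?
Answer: 85/12 ≈ 7.0833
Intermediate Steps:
F = 2 (F = 0 + 2 = 2)
S = -1/256 (S = 1/(-256) = -1/256 ≈ -0.0039063)
g(E) = 24 (g(E) = (2*(-4))*(-3) = -8*(-3) = 24)
Q(170, 251)/g(S) = 170/24 = 170*(1/24) = 85/12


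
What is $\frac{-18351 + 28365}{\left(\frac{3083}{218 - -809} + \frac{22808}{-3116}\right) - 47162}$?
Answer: $- \frac{8011530462}{37734610643} \approx -0.21231$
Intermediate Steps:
$\frac{-18351 + 28365}{\left(\frac{3083}{218 - -809} + \frac{22808}{-3116}\right) - 47162} = \frac{10014}{\left(\frac{3083}{218 + 809} + 22808 \left(- \frac{1}{3116}\right)\right) - 47162} = \frac{10014}{\left(\frac{3083}{1027} - \frac{5702}{779}\right) - 47162} = \frac{10014}{- \frac{3454297}{800033} - 47162} = \frac{10014}{- \frac{37734610643}{800033}} = 10014 \left(- \frac{800033}{37734610643}\right) = - \frac{8011530462}{37734610643}$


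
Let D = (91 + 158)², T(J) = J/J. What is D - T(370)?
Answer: 62000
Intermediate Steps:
T(J) = 1
D = 62001 (D = 249² = 62001)
D - T(370) = 62001 - 1*1 = 62001 - 1 = 62000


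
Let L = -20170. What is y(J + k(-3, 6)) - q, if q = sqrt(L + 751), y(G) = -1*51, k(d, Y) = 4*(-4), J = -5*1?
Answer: -51 - I*sqrt(19419) ≈ -51.0 - 139.35*I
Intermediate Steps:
J = -5
k(d, Y) = -16
y(G) = -51
q = I*sqrt(19419) (q = sqrt(-20170 + 751) = sqrt(-19419) = I*sqrt(19419) ≈ 139.35*I)
y(J + k(-3, 6)) - q = -51 - I*sqrt(19419)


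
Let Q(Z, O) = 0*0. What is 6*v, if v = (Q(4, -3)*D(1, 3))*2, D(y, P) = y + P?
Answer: 0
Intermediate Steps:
Q(Z, O) = 0
D(y, P) = P + y
v = 0 (v = (0*(3 + 1))*2 = (0*4)*2 = 0*2 = 0)
6*v = 6*0 = 0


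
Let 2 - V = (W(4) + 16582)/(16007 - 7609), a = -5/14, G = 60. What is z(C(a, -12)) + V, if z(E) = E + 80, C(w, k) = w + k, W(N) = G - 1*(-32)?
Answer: 3977307/58786 ≈ 67.657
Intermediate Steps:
a = -5/14 (a = -5*1/14 = -5/14 ≈ -0.35714)
W(N) = 92 (W(N) = 60 - 1*(-32) = 60 + 32 = 92)
C(w, k) = k + w
V = 61/4199 (V = 2 - (92 + 16582)/(16007 - 7609) = 2 - 16674/8398 = 2 - 1*8337/4199 = 2 - 8337/4199 = 61/4199 ≈ 0.014527)
z(E) = 80 + E
z(C(a, -12)) + V = (80 + (-12 - 5/14)) + 61/4199 = (80 - 173/14) + 61/4199 = 947/14 + 61/4199 = 3977307/58786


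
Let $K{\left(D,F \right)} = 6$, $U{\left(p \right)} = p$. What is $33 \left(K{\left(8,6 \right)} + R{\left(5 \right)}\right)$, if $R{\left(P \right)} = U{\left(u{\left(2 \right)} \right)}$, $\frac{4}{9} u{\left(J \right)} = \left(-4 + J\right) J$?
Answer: $-99$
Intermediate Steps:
$u{\left(J \right)} = \frac{9 J \left(-4 + J\right)}{4}$ ($u{\left(J \right)} = \frac{9 \left(-4 + J\right) J}{4} = \frac{9 J \left(-4 + J\right)}{4}$)
$R{\left(P \right)} = -9$ ($R{\left(P \right)} = \frac{9}{4} \cdot 2 \left(-4 + 2\right) = \frac{9}{4} \cdot 2 \left(-2\right) = -9$)
$33 \left(K{\left(8,6 \right)} + R{\left(5 \right)}\right) = 33 \left(6 - 9\right) = 33 \left(-3\right) = -99$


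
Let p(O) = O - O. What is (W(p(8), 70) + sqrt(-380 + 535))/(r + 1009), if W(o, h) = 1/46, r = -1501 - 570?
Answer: -1/48852 - sqrt(155)/1062 ≈ -0.011744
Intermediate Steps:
p(O) = 0
r = -2071
W(o, h) = 1/46
(W(p(8), 70) + sqrt(-380 + 535))/(r + 1009) = (1/46 + sqrt(-380 + 535))/(-2071 + 1009) = (1/46 + sqrt(155))/(-1062) = (1/46 + sqrt(155))*(-1/1062) = -1/48852 - sqrt(155)/1062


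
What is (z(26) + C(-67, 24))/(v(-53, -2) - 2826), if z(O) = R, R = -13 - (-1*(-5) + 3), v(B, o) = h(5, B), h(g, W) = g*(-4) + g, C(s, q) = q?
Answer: -1/947 ≈ -0.0010560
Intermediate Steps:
h(g, W) = -3*g (h(g, W) = -4*g + g = -3*g)
v(B, o) = -15 (v(B, o) = -3*5 = -15)
R = -21 (R = -13 - (5 + 3) = -13 - 1*8 = -13 - 8 = -21)
z(O) = -21
(z(26) + C(-67, 24))/(v(-53, -2) - 2826) = (-21 + 24)/(-15 - 2826) = 3/(-2841) = 3*(-1/2841) = -1/947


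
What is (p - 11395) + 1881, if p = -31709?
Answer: -41223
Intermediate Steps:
(p - 11395) + 1881 = (-31709 - 11395) + 1881 = -43104 + 1881 = -41223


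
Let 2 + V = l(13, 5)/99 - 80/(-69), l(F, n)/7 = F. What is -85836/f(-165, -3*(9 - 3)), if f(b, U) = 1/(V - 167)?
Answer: 472819520/33 ≈ 1.4328e+7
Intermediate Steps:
l(F, n) = 7*F
V = 179/2277 (V = -2 + ((7*13)/99 - 80/(-69)) = -2 + (91*(1/99) - 80*(-1/69)) = -2 + (91/99 + 80/69) = -2 + 4733/2277 = 179/2277 ≈ 0.078612)
f(b, U) = -2277/380080 (f(b, U) = 1/(179/2277 - 167) = 1/(-380080/2277) = -2277/380080)
-85836/f(-165, -3*(9 - 3)) = -85836/(-2277/380080) = -85836*(-380080/2277) = 472819520/33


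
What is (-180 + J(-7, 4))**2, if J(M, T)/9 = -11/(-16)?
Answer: 7733961/256 ≈ 30211.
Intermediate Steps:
J(M, T) = 99/16 (J(M, T) = 9*(-11/(-16)) = 9*(-11*(-1/16)) = 9*(11/16) = 99/16)
(-180 + J(-7, 4))**2 = (-180 + 99/16)**2 = (-2781/16)**2 = 7733961/256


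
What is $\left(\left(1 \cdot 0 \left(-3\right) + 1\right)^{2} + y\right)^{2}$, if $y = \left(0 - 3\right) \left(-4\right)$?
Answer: $169$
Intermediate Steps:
$y = 12$ ($y = \left(-3\right) \left(-4\right) = 12$)
$\left(\left(1 \cdot 0 \left(-3\right) + 1\right)^{2} + y\right)^{2} = \left(\left(1 \cdot 0 \left(-3\right) + 1\right)^{2} + 12\right)^{2} = \left(\left(0 \left(-3\right) + 1\right)^{2} + 12\right)^{2} = \left(\left(0 + 1\right)^{2} + 12\right)^{2} = \left(1^{2} + 12\right)^{2} = \left(1 + 12\right)^{2} = 13^{2} = 169$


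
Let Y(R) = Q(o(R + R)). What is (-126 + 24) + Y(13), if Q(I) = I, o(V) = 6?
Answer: -96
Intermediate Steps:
Y(R) = 6
(-126 + 24) + Y(13) = (-126 + 24) + 6 = -102 + 6 = -96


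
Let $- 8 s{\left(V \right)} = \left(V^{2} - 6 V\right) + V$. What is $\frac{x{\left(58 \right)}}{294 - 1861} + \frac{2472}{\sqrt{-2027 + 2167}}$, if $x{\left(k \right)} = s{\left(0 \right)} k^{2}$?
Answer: $\frac{1236 \sqrt{35}}{35} \approx 208.92$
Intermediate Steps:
$s{\left(V \right)} = - \frac{V^{2}}{8} + \frac{5 V}{8}$ ($s{\left(V \right)} = - \frac{\left(V^{2} - 6 V\right) + V}{8} = - \frac{V^{2} - 5 V}{8} = - \frac{V^{2}}{8} + \frac{5 V}{8}$)
$x{\left(k \right)} = 0$ ($x{\left(k \right)} = \frac{1}{8} \cdot 0 \left(5 - 0\right) k^{2} = \frac{1}{8} \cdot 0 \left(5 + 0\right) k^{2} = \frac{1}{8} \cdot 0 \cdot 5 k^{2} = 0 k^{2} = 0$)
$\frac{x{\left(58 \right)}}{294 - 1861} + \frac{2472}{\sqrt{-2027 + 2167}} = \frac{0}{294 - 1861} + \frac{2472}{\sqrt{-2027 + 2167}} = \frac{0}{294 - 1861} + \frac{2472}{\sqrt{140}} = \frac{0}{-1567} + \frac{2472}{2 \sqrt{35}} = 0 \left(- \frac{1}{1567}\right) + 2472 \frac{\sqrt{35}}{70} = 0 + \frac{1236 \sqrt{35}}{35} = \frac{1236 \sqrt{35}}{35}$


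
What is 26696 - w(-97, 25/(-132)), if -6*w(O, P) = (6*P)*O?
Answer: 3526297/132 ≈ 26714.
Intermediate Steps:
w(O, P) = -O*P (w(O, P) = -6*P*O/6 = -O*P)
26696 - w(-97, 25/(-132)) = 26696 - (-1)*(-97)*25/(-132) = 26696 - (-1)*(-97)*25*(-1/132) = 26696 - (-1)*(-97)*(-25)/132 = 26696 - 1*(-2425/132) = 26696 + 2425/132 = 3526297/132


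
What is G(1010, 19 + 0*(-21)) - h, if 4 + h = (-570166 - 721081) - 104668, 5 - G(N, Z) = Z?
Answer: 1395905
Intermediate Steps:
G(N, Z) = 5 - Z
h = -1395919 (h = -4 + ((-570166 - 721081) - 104668) = -4 + (-1291247 - 104668) = -4 - 1395915 = -1395919)
G(1010, 19 + 0*(-21)) - h = (5 - (19 + 0*(-21))) - 1*(-1395919) = (5 - (19 + 0)) + 1395919 = (5 - 1*19) + 1395919 = (5 - 19) + 1395919 = -14 + 1395919 = 1395905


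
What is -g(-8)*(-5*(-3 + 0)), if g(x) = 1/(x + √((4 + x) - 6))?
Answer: 60/37 + 15*I*√10/74 ≈ 1.6216 + 0.641*I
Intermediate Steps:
g(x) = 1/(x + √(-2 + x))
-g(-8)*(-5*(-3 + 0)) = -(-5*(-3 + 0))/(-8 + √(-2 - 8)) = -(-5*(-3))/(-8 + √(-10)) = -15/(-8 + I*√10)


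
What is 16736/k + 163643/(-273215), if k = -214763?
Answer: -39716987849/58676473045 ≈ -0.67688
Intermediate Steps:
16736/k + 163643/(-273215) = 16736/(-214763) + 163643/(-273215) = 16736*(-1/214763) + 163643*(-1/273215) = -16736/214763 - 163643/273215 = -39716987849/58676473045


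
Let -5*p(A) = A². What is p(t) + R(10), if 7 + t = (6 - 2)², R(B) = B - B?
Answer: -81/5 ≈ -16.200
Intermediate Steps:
R(B) = 0
t = 9 (t = -7 + (6 - 2)² = -7 + 4² = -7 + 16 = 9)
p(A) = -A²/5
p(t) + R(10) = -⅕*9² + 0 = -⅕*81 + 0 = -81/5 + 0 = -81/5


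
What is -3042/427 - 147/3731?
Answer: -1630353/227591 ≈ -7.1635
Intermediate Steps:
-3042/427 - 147/3731 = -3042*1/427 - 147*1/3731 = -3042/427 - 21/533 = -1630353/227591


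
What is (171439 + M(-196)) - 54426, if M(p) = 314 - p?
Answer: 117523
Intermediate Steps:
(171439 + M(-196)) - 54426 = (171439 + (314 - 1*(-196))) - 54426 = (171439 + (314 + 196)) - 54426 = (171439 + 510) - 54426 = 171949 - 54426 = 117523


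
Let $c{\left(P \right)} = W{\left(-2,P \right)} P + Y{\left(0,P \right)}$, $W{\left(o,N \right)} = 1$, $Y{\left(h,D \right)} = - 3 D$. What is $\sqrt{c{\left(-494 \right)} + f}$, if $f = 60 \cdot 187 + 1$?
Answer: $\sqrt{12209} \approx 110.49$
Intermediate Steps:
$f = 11221$ ($f = 11220 + 1 = 11221$)
$c{\left(P \right)} = - 2 P$ ($c{\left(P \right)} = 1 P - 3 P = P - 3 P = - 2 P$)
$\sqrt{c{\left(-494 \right)} + f} = \sqrt{\left(-2\right) \left(-494\right) + 11221} = \sqrt{988 + 11221} = \sqrt{12209}$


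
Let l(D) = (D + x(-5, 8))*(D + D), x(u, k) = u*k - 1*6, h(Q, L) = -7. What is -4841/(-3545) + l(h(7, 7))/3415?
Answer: 3832481/2421235 ≈ 1.5829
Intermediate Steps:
x(u, k) = -6 + k*u (x(u, k) = k*u - 6 = -6 + k*u)
l(D) = 2*D*(-46 + D) (l(D) = (D + (-6 + 8*(-5)))*(D + D) = (D + (-6 - 40))*(2*D) = (D - 46)*(2*D) = (-46 + D)*(2*D) = 2*D*(-46 + D))
-4841/(-3545) + l(h(7, 7))/3415 = -4841/(-3545) + (2*(-7)*(-46 - 7))/3415 = -4841*(-1/3545) + (2*(-7)*(-53))*(1/3415) = 4841/3545 + 742*(1/3415) = 4841/3545 + 742/3415 = 3832481/2421235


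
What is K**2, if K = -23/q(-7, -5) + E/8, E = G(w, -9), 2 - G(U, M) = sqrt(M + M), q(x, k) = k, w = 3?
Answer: 18593/800 - 291*I*sqrt(2)/80 ≈ 23.241 - 5.1442*I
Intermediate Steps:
G(U, M) = 2 - sqrt(2)*sqrt(M) (G(U, M) = 2 - sqrt(M + M) = 2 - sqrt(2*M) = 2 - sqrt(2)*sqrt(M))
E = 2 - 3*I*sqrt(2) (E = 2 - sqrt(2)*sqrt(-9) = 2 - sqrt(2)*3*I = 2 - 3*I*sqrt(2) ≈ 2.0 - 4.2426*I)
K = 97/20 - 3*I*sqrt(2)/8 (K = -23/(-5) + (2 - 3*I*sqrt(2))/8 = -23*(-1/5) + (2 - 3*I*sqrt(2))*(1/8) = 23/5 + (1/4 - 3*I*sqrt(2)/8) = 97/20 - 3*I*sqrt(2)/8 ≈ 4.85 - 0.53033*I)
K**2 = (97/20 - 3*I*sqrt(2)/8)**2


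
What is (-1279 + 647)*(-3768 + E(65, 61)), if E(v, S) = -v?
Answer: 2422456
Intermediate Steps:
(-1279 + 647)*(-3768 + E(65, 61)) = (-1279 + 647)*(-3768 - 1*65) = -632*(-3768 - 65) = -632*(-3833) = 2422456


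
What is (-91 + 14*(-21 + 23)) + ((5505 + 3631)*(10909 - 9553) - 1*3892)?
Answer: 12384461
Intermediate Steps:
(-91 + 14*(-21 + 23)) + ((5505 + 3631)*(10909 - 9553) - 1*3892) = (-91 + 14*2) + (9136*1356 - 3892) = (-91 + 28) + (12388416 - 3892) = -63 + 12384524 = 12384461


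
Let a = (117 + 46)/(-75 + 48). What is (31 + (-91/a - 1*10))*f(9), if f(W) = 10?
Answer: 58800/163 ≈ 360.74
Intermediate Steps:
a = -163/27 (a = 163/(-27) = 163*(-1/27) = -163/27 ≈ -6.0370)
(31 + (-91/a - 1*10))*f(9) = (31 + (-91/(-163/27) - 1*10))*10 = (31 + (-91*(-27/163) - 10))*10 = (31 + (2457/163 - 10))*10 = (31 + 827/163)*10 = (5880/163)*10 = 58800/163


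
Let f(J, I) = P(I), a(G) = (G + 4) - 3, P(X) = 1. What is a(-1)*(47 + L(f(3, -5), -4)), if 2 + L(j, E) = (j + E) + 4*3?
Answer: 0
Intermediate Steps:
a(G) = 1 + G (a(G) = (4 + G) - 3 = 1 + G)
f(J, I) = 1
L(j, E) = 10 + E + j (L(j, E) = -2 + ((j + E) + 4*3) = -2 + ((E + j) + 12) = -2 + (12 + E + j) = 10 + E + j)
a(-1)*(47 + L(f(3, -5), -4)) = (1 - 1)*(47 + (10 - 4 + 1)) = 0*(47 + 7) = 0*54 = 0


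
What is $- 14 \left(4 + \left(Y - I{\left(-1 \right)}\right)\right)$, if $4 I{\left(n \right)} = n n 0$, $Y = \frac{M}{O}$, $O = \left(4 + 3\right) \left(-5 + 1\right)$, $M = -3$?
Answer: $- \frac{115}{2} \approx -57.5$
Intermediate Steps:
$O = -28$ ($O = 7 \left(-4\right) = -28$)
$Y = \frac{3}{28}$ ($Y = - \frac{3}{-28} = \left(-3\right) \left(- \frac{1}{28}\right) = \frac{3}{28} \approx 0.10714$)
$I{\left(n \right)} = 0$ ($I{\left(n \right)} = \frac{n n 0}{4} = \frac{n^{2} \cdot 0}{4} = \frac{1}{4} \cdot 0 = 0$)
$- 14 \left(4 + \left(Y - I{\left(-1 \right)}\right)\right) = - 14 \left(4 + \left(\frac{3}{28} - 0\right)\right) = - 14 \left(4 + \left(\frac{3}{28} + 0\right)\right) = - 14 \left(4 + \frac{3}{28}\right) = \left(-14\right) \frac{115}{28} = - \frac{115}{2}$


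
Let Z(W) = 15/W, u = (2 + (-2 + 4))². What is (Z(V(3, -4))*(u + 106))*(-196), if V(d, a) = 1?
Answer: -358680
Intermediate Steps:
u = 16 (u = (2 + 2)² = 4² = 16)
(Z(V(3, -4))*(u + 106))*(-196) = ((15/1)*(16 + 106))*(-196) = ((15*1)*122)*(-196) = (15*122)*(-196) = 1830*(-196) = -358680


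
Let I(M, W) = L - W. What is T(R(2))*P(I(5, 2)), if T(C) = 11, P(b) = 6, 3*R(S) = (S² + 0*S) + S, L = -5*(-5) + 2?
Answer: 66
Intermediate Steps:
L = 27 (L = 25 + 2 = 27)
I(M, W) = 27 - W
R(S) = S/3 + S²/3 (R(S) = ((S² + 0*S) + S)/3 = ((S² + 0) + S)/3 = (S² + S)/3 = (S + S²)/3 = S/3 + S²/3)
T(R(2))*P(I(5, 2)) = 11*6 = 66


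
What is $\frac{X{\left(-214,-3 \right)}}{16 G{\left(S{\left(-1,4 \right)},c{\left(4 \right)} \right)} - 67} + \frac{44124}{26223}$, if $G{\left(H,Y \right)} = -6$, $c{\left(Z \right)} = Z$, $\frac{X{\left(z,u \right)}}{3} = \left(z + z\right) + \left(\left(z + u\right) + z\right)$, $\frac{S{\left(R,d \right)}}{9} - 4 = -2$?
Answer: $\frac{24922961}{1424783} \approx 17.492$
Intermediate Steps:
$S{\left(R,d \right)} = 18$ ($S{\left(R,d \right)} = 36 + 9 \left(-2\right) = 36 - 18 = 18$)
$X{\left(z,u \right)} = 3 u + 12 z$ ($X{\left(z,u \right)} = 3 \left(\left(z + z\right) + \left(\left(z + u\right) + z\right)\right) = 3 \left(2 z + \left(\left(u + z\right) + z\right)\right) = 3 \left(2 z + \left(u + 2 z\right)\right) = 3 \left(u + 4 z\right) = 3 u + 12 z$)
$\frac{X{\left(-214,-3 \right)}}{16 G{\left(S{\left(-1,4 \right)},c{\left(4 \right)} \right)} - 67} + \frac{44124}{26223} = \frac{3 \left(-3\right) + 12 \left(-214\right)}{16 \left(-6\right) - 67} + \frac{44124}{26223} = \frac{-9 - 2568}{-96 - 67} + 44124 \cdot \frac{1}{26223} = - \frac{2577}{-163} + \frac{14708}{8741} = \left(-2577\right) \left(- \frac{1}{163}\right) + \frac{14708}{8741} = \frac{2577}{163} + \frac{14708}{8741} = \frac{24922961}{1424783}$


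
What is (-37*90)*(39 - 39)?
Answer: 0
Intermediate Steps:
(-37*90)*(39 - 39) = -3330*0 = 0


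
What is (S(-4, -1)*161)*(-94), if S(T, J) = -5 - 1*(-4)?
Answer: 15134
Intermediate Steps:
S(T, J) = -1 (S(T, J) = -5 + 4 = -1)
(S(-4, -1)*161)*(-94) = -1*161*(-94) = -161*(-94) = 15134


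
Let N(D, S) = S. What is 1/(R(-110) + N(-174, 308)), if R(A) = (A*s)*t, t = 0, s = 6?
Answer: 1/308 ≈ 0.0032468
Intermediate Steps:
R(A) = 0 (R(A) = (A*6)*0 = (6*A)*0 = 0)
1/(R(-110) + N(-174, 308)) = 1/(0 + 308) = 1/308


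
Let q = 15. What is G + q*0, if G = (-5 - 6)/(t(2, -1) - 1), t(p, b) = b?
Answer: 11/2 ≈ 5.5000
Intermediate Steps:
G = 11/2 (G = (-5 - 6)/(-1 - 1) = -11/(-2) = -11*(-½) = 11/2 ≈ 5.5000)
G + q*0 = 11/2 + 15*0 = 11/2 + 0 = 11/2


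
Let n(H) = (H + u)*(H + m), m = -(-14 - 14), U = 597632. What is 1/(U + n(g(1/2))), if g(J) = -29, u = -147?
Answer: 1/597808 ≈ 1.6728e-6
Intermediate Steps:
m = 28 (m = -1*(-28) = 28)
n(H) = (-147 + H)*(28 + H) (n(H) = (H - 147)*(H + 28) = (-147 + H)*(28 + H))
1/(U + n(g(1/2))) = 1/(597632 + (-4116 + (-29)² - 119*(-29))) = 1/(597632 + (-4116 + 841 + 3451)) = 1/(597632 + 176) = 1/597808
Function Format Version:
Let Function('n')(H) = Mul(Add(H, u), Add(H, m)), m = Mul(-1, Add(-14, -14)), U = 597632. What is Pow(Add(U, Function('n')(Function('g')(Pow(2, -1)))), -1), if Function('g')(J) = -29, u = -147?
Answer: Rational(1, 597808) ≈ 1.6728e-6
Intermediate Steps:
m = 28 (m = Mul(-1, -28) = 28)
Function('n')(H) = Mul(Add(-147, H), Add(28, H)) (Function('n')(H) = Mul(Add(H, -147), Add(H, 28)) = Mul(Add(-147, H), Add(28, H)))
Pow(Add(U, Function('n')(Function('g')(Pow(2, -1)))), -1) = Pow(Add(597632, Add(-4116, Pow(-29, 2), Mul(-119, -29))), -1) = Pow(Add(597632, Add(-4116, 841, 3451)), -1) = Pow(Add(597632, 176), -1) = Pow(597808, -1) = Rational(1, 597808)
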